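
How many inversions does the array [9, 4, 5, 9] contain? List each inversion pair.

Finding inversions in [9, 4, 5, 9]:

(0, 1): arr[0]=9 > arr[1]=4
(0, 2): arr[0]=9 > arr[2]=5

Total inversions: 2

The array has 2 inversion(s): (0,1), (0,2). Each pair (i,j) satisfies i < j and arr[i] > arr[j].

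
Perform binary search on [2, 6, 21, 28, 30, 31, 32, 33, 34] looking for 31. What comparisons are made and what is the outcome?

Binary search for 31 in [2, 6, 21, 28, 30, 31, 32, 33, 34]:

lo=0, hi=8, mid=4, arr[mid]=30 -> 30 < 31, search right half
lo=5, hi=8, mid=6, arr[mid]=32 -> 32 > 31, search left half
lo=5, hi=5, mid=5, arr[mid]=31 -> Found target at index 5!

Binary search finds 31 at index 5 after 3 comparisons. The search repeatedly halves the search space by comparing with the middle element.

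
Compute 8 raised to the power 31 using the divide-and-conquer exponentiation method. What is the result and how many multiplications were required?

Computing 8^31 by squaring (build up from 8^1; each line after the first costs one multiplication):

8^1 = 8
8^2 = (8^1)^2 = 8^2 = 64
8^3 = 8 * 8^2 = 8 * 64 = 512
8^6 = (8^3)^2 = 512^2 = 262144
8^7 = 8 * 8^6 = 8 * 262144 = 2097152
8^14 = (8^7)^2 = 2097152^2 = 4398046511104
8^15 = 8 * 8^14 = 8 * 4398046511104 = 35184372088832
8^30 = (8^15)^2 = 35184372088832^2 = 1237940039285380274899124224
8^31 = 8 * 8^30 = 8 * 1237940039285380274899124224 = 9903520314283042199192993792

Result: 9903520314283042199192993792
Multiplications needed: 8 (8 lines after 8^1)

8^31 = 9903520314283042199192993792. Using exponentiation by squaring, this requires 8 multiplications. The key idea: if the exponent is even, square the half-power; if odd, multiply by the base once.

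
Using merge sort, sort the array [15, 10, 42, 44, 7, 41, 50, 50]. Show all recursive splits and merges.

Merge sort trace:

Split: [15, 10, 42, 44, 7, 41, 50, 50] -> [15, 10, 42, 44] and [7, 41, 50, 50]
  Split: [15, 10, 42, 44] -> [15, 10] and [42, 44]
    Split: [15, 10] -> [15] and [10]
    Merge: [15] + [10] -> [10, 15]
    Split: [42, 44] -> [42] and [44]
    Merge: [42] + [44] -> [42, 44]
  Merge: [10, 15] + [42, 44] -> [10, 15, 42, 44]
  Split: [7, 41, 50, 50] -> [7, 41] and [50, 50]
    Split: [7, 41] -> [7] and [41]
    Merge: [7] + [41] -> [7, 41]
    Split: [50, 50] -> [50] and [50]
    Merge: [50] + [50] -> [50, 50]
  Merge: [7, 41] + [50, 50] -> [7, 41, 50, 50]
Merge: [10, 15, 42, 44] + [7, 41, 50, 50] -> [7, 10, 15, 41, 42, 44, 50, 50]

Final sorted array: [7, 10, 15, 41, 42, 44, 50, 50]

The merge sort proceeds by recursively splitting the array and merging sorted halves.
After all merges, the sorted array is [7, 10, 15, 41, 42, 44, 50, 50].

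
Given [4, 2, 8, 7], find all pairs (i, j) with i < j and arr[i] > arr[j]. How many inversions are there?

Finding inversions in [4, 2, 8, 7]:

(0, 1): arr[0]=4 > arr[1]=2
(2, 3): arr[2]=8 > arr[3]=7

Total inversions: 2

The array has 2 inversion(s): (0,1), (2,3). Each pair (i,j) satisfies i < j and arr[i] > arr[j].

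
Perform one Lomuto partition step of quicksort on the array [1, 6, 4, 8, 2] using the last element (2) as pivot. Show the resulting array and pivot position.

Lomuto partition with pivot = 2:

Initial array: [1, 6, 4, 8, 2]

arr[0]=1 <= 2: swap with position 0, array becomes [1, 6, 4, 8, 2]
arr[1]=6 > 2: no swap
arr[2]=4 > 2: no swap
arr[3]=8 > 2: no swap

Place pivot at position 1: [1, 2, 4, 8, 6]
Pivot position: 1

After partitioning with pivot 2, the array becomes [1, 2, 4, 8, 6]. The pivot is placed at index 1. All elements to the left of the pivot are <= 2, and all elements to the right are > 2.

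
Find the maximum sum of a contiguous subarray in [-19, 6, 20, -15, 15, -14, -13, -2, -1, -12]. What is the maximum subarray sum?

Using Kadane's algorithm on [-19, 6, 20, -15, 15, -14, -13, -2, -1, -12]:

Scanning through the array:
Position 1 (value 6): max_ending_here = 6, max_so_far = 6
Position 2 (value 20): max_ending_here = 26, max_so_far = 26
Position 3 (value -15): max_ending_here = 11, max_so_far = 26
Position 4 (value 15): max_ending_here = 26, max_so_far = 26
Position 5 (value -14): max_ending_here = 12, max_so_far = 26
Position 6 (value -13): max_ending_here = -1, max_so_far = 26
Position 7 (value -2): max_ending_here = -2, max_so_far = 26
Position 8 (value -1): max_ending_here = -1, max_so_far = 26
Position 9 (value -12): max_ending_here = -12, max_so_far = 26

Maximum subarray: [6, 20]
Maximum sum: 26

The maximum subarray is [6, 20] with sum 26. This subarray runs from index 1 to index 2.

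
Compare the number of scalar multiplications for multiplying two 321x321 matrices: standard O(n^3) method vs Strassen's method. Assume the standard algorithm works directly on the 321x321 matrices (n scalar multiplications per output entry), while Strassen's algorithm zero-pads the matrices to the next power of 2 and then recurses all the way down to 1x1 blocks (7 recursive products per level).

Matrix multiplication for 321x321 matrices:

Strassen's algorithm requires power-of-2 dimensions. Pad 321x321 to 512x512 (next power of 2).

Standard algorithm: 321^3 = 33076161 multiplications
Strassen's algorithm: 7^(log2(512)) = 7^9 = 40353607 multiplications
Difference: 33076161 - 40353607 = -7277446 (Strassen uses MORE here due to padding overhead — for small or just-over-power-of-2 n, padding can outweigh the per-level savings)

Standard: 33076161 multiplications (321^3). Strassen: 40353607 multiplications (7^9, after padding to 512x512). Strassen reduces 8 recursive multiplications to 7 at each level.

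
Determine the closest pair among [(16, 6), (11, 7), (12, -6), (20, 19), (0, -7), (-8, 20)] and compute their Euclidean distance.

Computing all pairwise distances among 6 points:

d((16, 6), (11, 7)) = 5.099 <-- minimum
d((16, 6), (12, -6)) = 12.6491
d((16, 6), (20, 19)) = 13.6015
d((16, 6), (0, -7)) = 20.6155
d((16, 6), (-8, 20)) = 27.7849
d((11, 7), (12, -6)) = 13.0384
d((11, 7), (20, 19)) = 15.0
d((11, 7), (0, -7)) = 17.8045
d((11, 7), (-8, 20)) = 23.0217
d((12, -6), (20, 19)) = 26.2488
d((12, -6), (0, -7)) = 12.0416
d((12, -6), (-8, 20)) = 32.8024
d((20, 19), (0, -7)) = 32.8024
d((20, 19), (-8, 20)) = 28.0179
d((0, -7), (-8, 20)) = 28.1603

Closest pair: (16, 6) and (11, 7) with distance 5.099

The closest pair is (16, 6) and (11, 7) with Euclidean distance 5.099. For 6 points, brute-force pairwise comparison is shown above. For large n, the divide-and-conquer algorithm (sort by x, recurse on halves, check the dividing strip) achieves O(n log n).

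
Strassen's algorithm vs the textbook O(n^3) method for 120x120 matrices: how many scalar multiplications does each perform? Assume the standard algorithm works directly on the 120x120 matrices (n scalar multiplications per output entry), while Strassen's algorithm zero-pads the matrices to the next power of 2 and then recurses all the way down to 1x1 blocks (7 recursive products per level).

Matrix multiplication for 120x120 matrices:

Strassen's algorithm requires power-of-2 dimensions. Pad 120x120 to 128x128 (next power of 2).

Standard algorithm: 120^3 = 1728000 multiplications
Strassen's algorithm: 7^(log2(128)) = 7^7 = 823543 multiplications
Savings: 1728000 - 823543 = 904457 multiplications

Standard: 1728000 multiplications (120^3). Strassen: 823543 multiplications (7^7, after padding to 128x128). Strassen reduces 8 recursive multiplications to 7 at each level.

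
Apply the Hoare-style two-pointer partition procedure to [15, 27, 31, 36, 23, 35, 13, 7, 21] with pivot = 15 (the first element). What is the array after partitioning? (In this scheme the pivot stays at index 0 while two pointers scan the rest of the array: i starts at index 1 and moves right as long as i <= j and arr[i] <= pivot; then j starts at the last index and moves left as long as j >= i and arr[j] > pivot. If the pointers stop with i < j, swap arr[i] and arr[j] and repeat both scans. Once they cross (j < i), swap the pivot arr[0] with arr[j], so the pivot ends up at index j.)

Hoare-style two-pointer partition with pivot = 15:

Initial array: [15, 27, 31, 36, 23, 35, 13, 7, 21]

Pointers start at i = 1, j = 8.
i stops at index 1 (arr[1]=27 > 15), j stops at index 7 (arr[7]=7 <= 15): swap arr[1] and arr[7], array becomes [15, 7, 31, 36, 23, 35, 13, 27, 21]
i stops at index 2 (arr[2]=31 > 15), j stops at index 6 (arr[6]=13 <= 15): swap arr[2] and arr[6], array becomes [15, 7, 13, 36, 23, 35, 31, 27, 21]
i ends at 3, j ends at 2: the pointers have crossed (j < i), so scanning stops.

Swap pivot arr[0] with arr[2] to place pivot at position 2: [13, 7, 15, 36, 23, 35, 31, 27, 21]
Pivot position: 2

After partitioning with pivot 15, the array becomes [13, 7, 15, 36, 23, 35, 31, 27, 21]. The pivot is placed at index 2. All elements to the left of the pivot are <= 15, and all elements to the right are > 15.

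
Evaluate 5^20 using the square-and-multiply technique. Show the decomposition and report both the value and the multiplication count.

Computing 5^20 by squaring (build up from 5^1; each line after the first costs one multiplication):

5^1 = 5
5^2 = (5^1)^2 = 5^2 = 25
5^4 = (5^2)^2 = 25^2 = 625
5^5 = 5 * 5^4 = 5 * 625 = 3125
5^10 = (5^5)^2 = 3125^2 = 9765625
5^20 = (5^10)^2 = 9765625^2 = 95367431640625

Result: 95367431640625
Multiplications needed: 5 (5 lines after 5^1)

5^20 = 95367431640625. Using exponentiation by squaring, this requires 5 multiplications. The key idea: if the exponent is even, square the half-power; if odd, multiply by the base once.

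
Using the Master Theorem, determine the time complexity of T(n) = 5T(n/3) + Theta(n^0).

Master Theorem for T(n) = 5T(n/3) + O(n^0):

a = 5, b = 3, c = 0
log_b(a) = log_3(5) = 1.4650

Case 1: c = 0 < log_3(5) = 1.4650
T(n) = O(n^(log_3 5))

For T(n) = 5T(n/3) + O(n^0): log_3(5) = 1.4650. This is Case 1 of the Master Theorem (c < log_b(a), work dominated by leaves), giving O(n^(log_3 5)).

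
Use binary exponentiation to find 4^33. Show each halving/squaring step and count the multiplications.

Computing 4^33 by squaring (build up from 4^1; each line after the first costs one multiplication):

4^1 = 4
4^2 = (4^1)^2 = 4^2 = 16
4^4 = (4^2)^2 = 16^2 = 256
4^8 = (4^4)^2 = 256^2 = 65536
4^16 = (4^8)^2 = 65536^2 = 4294967296
4^32 = (4^16)^2 = 4294967296^2 = 18446744073709551616
4^33 = 4 * 4^32 = 4 * 18446744073709551616 = 73786976294838206464

Result: 73786976294838206464
Multiplications needed: 6 (6 lines after 4^1)

4^33 = 73786976294838206464. Using exponentiation by squaring, this requires 6 multiplications. The key idea: if the exponent is even, square the half-power; if odd, multiply by the base once.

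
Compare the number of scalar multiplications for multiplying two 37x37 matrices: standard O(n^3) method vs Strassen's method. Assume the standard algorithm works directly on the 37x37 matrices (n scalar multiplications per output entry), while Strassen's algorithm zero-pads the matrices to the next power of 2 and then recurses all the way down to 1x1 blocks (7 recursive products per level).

Matrix multiplication for 37x37 matrices:

Strassen's algorithm requires power-of-2 dimensions. Pad 37x37 to 64x64 (next power of 2).

Standard algorithm: 37^3 = 50653 multiplications
Strassen's algorithm: 7^(log2(64)) = 7^6 = 117649 multiplications
Difference: 50653 - 117649 = -66996 (Strassen uses MORE here due to padding overhead — for small or just-over-power-of-2 n, padding can outweigh the per-level savings)

Standard: 50653 multiplications (37^3). Strassen: 117649 multiplications (7^6, after padding to 64x64). Strassen reduces 8 recursive multiplications to 7 at each level.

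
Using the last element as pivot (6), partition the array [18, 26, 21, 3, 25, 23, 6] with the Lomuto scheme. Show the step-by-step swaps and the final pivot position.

Lomuto partition with pivot = 6:

Initial array: [18, 26, 21, 3, 25, 23, 6]

arr[0]=18 > 6: no swap
arr[1]=26 > 6: no swap
arr[2]=21 > 6: no swap
arr[3]=3 <= 6: swap with position 0, array becomes [3, 26, 21, 18, 25, 23, 6]
arr[4]=25 > 6: no swap
arr[5]=23 > 6: no swap

Place pivot at position 1: [3, 6, 21, 18, 25, 23, 26]
Pivot position: 1

After partitioning with pivot 6, the array becomes [3, 6, 21, 18, 25, 23, 26]. The pivot is placed at index 1. All elements to the left of the pivot are <= 6, and all elements to the right are > 6.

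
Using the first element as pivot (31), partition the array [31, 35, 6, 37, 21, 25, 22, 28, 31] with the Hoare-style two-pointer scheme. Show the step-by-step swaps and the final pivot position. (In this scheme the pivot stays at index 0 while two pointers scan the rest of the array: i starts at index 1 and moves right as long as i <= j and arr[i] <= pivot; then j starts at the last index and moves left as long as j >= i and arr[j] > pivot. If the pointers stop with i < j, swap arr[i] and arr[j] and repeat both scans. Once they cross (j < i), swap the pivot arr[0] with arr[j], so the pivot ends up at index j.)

Hoare-style two-pointer partition with pivot = 31:

Initial array: [31, 35, 6, 37, 21, 25, 22, 28, 31]

Pointers start at i = 1, j = 8.
i stops at index 1 (arr[1]=35 > 31), j stops at index 8 (arr[8]=31 <= 31): swap arr[1] and arr[8], array becomes [31, 31, 6, 37, 21, 25, 22, 28, 35]
i stops at index 3 (arr[3]=37 > 31), j stops at index 7 (arr[7]=28 <= 31): swap arr[3] and arr[7], array becomes [31, 31, 6, 28, 21, 25, 22, 37, 35]
i ends at 7, j ends at 6: the pointers have crossed (j < i), so scanning stops.

Swap pivot arr[0] with arr[6] to place pivot at position 6: [22, 31, 6, 28, 21, 25, 31, 37, 35]
Pivot position: 6

After partitioning with pivot 31, the array becomes [22, 31, 6, 28, 21, 25, 31, 37, 35]. The pivot is placed at index 6. All elements to the left of the pivot are <= 31, and all elements to the right are > 31.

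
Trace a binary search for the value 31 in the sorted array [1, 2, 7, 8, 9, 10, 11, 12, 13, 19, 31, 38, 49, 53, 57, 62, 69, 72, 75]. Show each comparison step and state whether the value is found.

Binary search for 31 in [1, 2, 7, 8, 9, 10, 11, 12, 13, 19, 31, 38, 49, 53, 57, 62, 69, 72, 75]:

lo=0, hi=18, mid=9, arr[mid]=19 -> 19 < 31, search right half
lo=10, hi=18, mid=14, arr[mid]=57 -> 57 > 31, search left half
lo=10, hi=13, mid=11, arr[mid]=38 -> 38 > 31, search left half
lo=10, hi=10, mid=10, arr[mid]=31 -> Found target at index 10!

Binary search finds 31 at index 10 after 4 comparisons. The search repeatedly halves the search space by comparing with the middle element.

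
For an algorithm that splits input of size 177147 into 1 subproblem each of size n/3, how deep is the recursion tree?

For divide and conquer with division factor 3:

Problem sizes at each level:
Level 0: 177147
Level 1: 59049
Level 2: 19683
Level 3: 6561
Level 4: 2187
Level 5: 729
Level 6: 243
Level 7: 81
Level 8: 27
Level 9: 9
Level 10: 3
Level 11: 1

The root is level 0 and the size-1 base case is level 11 (the tree spans levels 0 through 11, i.e. 12 levels counting the root), so the depth is the number of divisions: log_3(177147) = 11

The recursion tree depth is log_3(177147) = 11. At each level, the problem size is divided by 3, so it takes 11 divisions to reduce to a base case of size 1. The algorithm makes 1 recursive call at each level.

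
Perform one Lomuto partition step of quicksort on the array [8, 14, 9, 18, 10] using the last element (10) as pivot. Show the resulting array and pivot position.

Lomuto partition with pivot = 10:

Initial array: [8, 14, 9, 18, 10]

arr[0]=8 <= 10: swap with position 0, array becomes [8, 14, 9, 18, 10]
arr[1]=14 > 10: no swap
arr[2]=9 <= 10: swap with position 1, array becomes [8, 9, 14, 18, 10]
arr[3]=18 > 10: no swap

Place pivot at position 2: [8, 9, 10, 18, 14]
Pivot position: 2

After partitioning with pivot 10, the array becomes [8, 9, 10, 18, 14]. The pivot is placed at index 2. All elements to the left of the pivot are <= 10, and all elements to the right are > 10.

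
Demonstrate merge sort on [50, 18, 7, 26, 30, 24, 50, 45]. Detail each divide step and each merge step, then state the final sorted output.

Merge sort trace:

Split: [50, 18, 7, 26, 30, 24, 50, 45] -> [50, 18, 7, 26] and [30, 24, 50, 45]
  Split: [50, 18, 7, 26] -> [50, 18] and [7, 26]
    Split: [50, 18] -> [50] and [18]
    Merge: [50] + [18] -> [18, 50]
    Split: [7, 26] -> [7] and [26]
    Merge: [7] + [26] -> [7, 26]
  Merge: [18, 50] + [7, 26] -> [7, 18, 26, 50]
  Split: [30, 24, 50, 45] -> [30, 24] and [50, 45]
    Split: [30, 24] -> [30] and [24]
    Merge: [30] + [24] -> [24, 30]
    Split: [50, 45] -> [50] and [45]
    Merge: [50] + [45] -> [45, 50]
  Merge: [24, 30] + [45, 50] -> [24, 30, 45, 50]
Merge: [7, 18, 26, 50] + [24, 30, 45, 50] -> [7, 18, 24, 26, 30, 45, 50, 50]

Final sorted array: [7, 18, 24, 26, 30, 45, 50, 50]

The merge sort proceeds by recursively splitting the array and merging sorted halves.
After all merges, the sorted array is [7, 18, 24, 26, 30, 45, 50, 50].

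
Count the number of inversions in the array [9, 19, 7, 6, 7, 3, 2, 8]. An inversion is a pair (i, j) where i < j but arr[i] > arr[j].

Finding inversions in [9, 19, 7, 6, 7, 3, 2, 8]:

(0, 2): arr[0]=9 > arr[2]=7
(0, 3): arr[0]=9 > arr[3]=6
(0, 4): arr[0]=9 > arr[4]=7
(0, 5): arr[0]=9 > arr[5]=3
(0, 6): arr[0]=9 > arr[6]=2
(0, 7): arr[0]=9 > arr[7]=8
(1, 2): arr[1]=19 > arr[2]=7
(1, 3): arr[1]=19 > arr[3]=6
(1, 4): arr[1]=19 > arr[4]=7
(1, 5): arr[1]=19 > arr[5]=3
(1, 6): arr[1]=19 > arr[6]=2
(1, 7): arr[1]=19 > arr[7]=8
(2, 3): arr[2]=7 > arr[3]=6
(2, 5): arr[2]=7 > arr[5]=3
(2, 6): arr[2]=7 > arr[6]=2
(3, 5): arr[3]=6 > arr[5]=3
(3, 6): arr[3]=6 > arr[6]=2
(4, 5): arr[4]=7 > arr[5]=3
(4, 6): arr[4]=7 > arr[6]=2
(5, 6): arr[5]=3 > arr[6]=2

Total inversions: 20

The array has 20 inversion(s): (0,2), (0,3), (0,4), (0,5), (0,6), (0,7), (1,2), (1,3), (1,4), (1,5), (1,6), (1,7), (2,3), (2,5), (2,6), (3,5), (3,6), (4,5), (4,6), (5,6). Each pair (i,j) satisfies i < j and arr[i] > arr[j].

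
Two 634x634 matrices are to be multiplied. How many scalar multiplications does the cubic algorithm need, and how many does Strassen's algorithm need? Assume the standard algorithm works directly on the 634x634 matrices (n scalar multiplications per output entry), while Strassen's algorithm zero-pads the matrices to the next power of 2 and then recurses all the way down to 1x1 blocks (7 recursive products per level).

Matrix multiplication for 634x634 matrices:

Strassen's algorithm requires power-of-2 dimensions. Pad 634x634 to 1024x1024 (next power of 2).

Standard algorithm: 634^3 = 254840104 multiplications
Strassen's algorithm: 7^(log2(1024)) = 7^10 = 282475249 multiplications
Difference: 254840104 - 282475249 = -27635145 (Strassen uses MORE here due to padding overhead — for small or just-over-power-of-2 n, padding can outweigh the per-level savings)

Standard: 254840104 multiplications (634^3). Strassen: 282475249 multiplications (7^10, after padding to 1024x1024). Strassen reduces 8 recursive multiplications to 7 at each level.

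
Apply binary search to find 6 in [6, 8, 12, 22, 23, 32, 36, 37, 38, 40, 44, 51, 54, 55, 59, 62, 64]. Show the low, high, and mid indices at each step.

Binary search for 6 in [6, 8, 12, 22, 23, 32, 36, 37, 38, 40, 44, 51, 54, 55, 59, 62, 64]:

lo=0, hi=16, mid=8, arr[mid]=38 -> 38 > 6, search left half
lo=0, hi=7, mid=3, arr[mid]=22 -> 22 > 6, search left half
lo=0, hi=2, mid=1, arr[mid]=8 -> 8 > 6, search left half
lo=0, hi=0, mid=0, arr[mid]=6 -> Found target at index 0!

Binary search finds 6 at index 0 after 4 comparisons. The search repeatedly halves the search space by comparing with the middle element.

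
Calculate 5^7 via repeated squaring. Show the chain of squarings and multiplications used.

Computing 5^7 by squaring (build up from 5^1; each line after the first costs one multiplication):

5^1 = 5
5^2 = (5^1)^2 = 5^2 = 25
5^3 = 5 * 5^2 = 5 * 25 = 125
5^6 = (5^3)^2 = 125^2 = 15625
5^7 = 5 * 5^6 = 5 * 15625 = 78125

Result: 78125
Multiplications needed: 4 (4 lines after 5^1)

5^7 = 78125. Using exponentiation by squaring, this requires 4 multiplications. The key idea: if the exponent is even, square the half-power; if odd, multiply by the base once.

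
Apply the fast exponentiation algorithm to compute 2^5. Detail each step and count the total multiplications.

Computing 2^5 by squaring (build up from 2^1; each line after the first costs one multiplication):

2^1 = 2
2^2 = (2^1)^2 = 2^2 = 4
2^4 = (2^2)^2 = 4^2 = 16
2^5 = 2 * 2^4 = 2 * 16 = 32

Result: 32
Multiplications needed: 3 (3 lines after 2^1)

2^5 = 32. Using exponentiation by squaring, this requires 3 multiplications. The key idea: if the exponent is even, square the half-power; if odd, multiply by the base once.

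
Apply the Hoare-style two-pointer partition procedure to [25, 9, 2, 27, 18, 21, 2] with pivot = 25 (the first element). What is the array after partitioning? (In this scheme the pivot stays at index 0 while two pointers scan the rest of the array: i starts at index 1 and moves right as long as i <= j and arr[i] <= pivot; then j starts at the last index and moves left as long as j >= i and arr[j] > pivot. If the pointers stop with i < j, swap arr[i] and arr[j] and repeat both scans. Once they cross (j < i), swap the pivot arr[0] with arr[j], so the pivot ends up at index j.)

Hoare-style two-pointer partition with pivot = 25:

Initial array: [25, 9, 2, 27, 18, 21, 2]

Pointers start at i = 1, j = 6.
i stops at index 3 (arr[3]=27 > 25), j stops at index 6 (arr[6]=2 <= 25): swap arr[3] and arr[6], array becomes [25, 9, 2, 2, 18, 21, 27]
i ends at 6, j ends at 5: the pointers have crossed (j < i), so scanning stops.

Swap pivot arr[0] with arr[5] to place pivot at position 5: [21, 9, 2, 2, 18, 25, 27]
Pivot position: 5

After partitioning with pivot 25, the array becomes [21, 9, 2, 2, 18, 25, 27]. The pivot is placed at index 5. All elements to the left of the pivot are <= 25, and all elements to the right are > 25.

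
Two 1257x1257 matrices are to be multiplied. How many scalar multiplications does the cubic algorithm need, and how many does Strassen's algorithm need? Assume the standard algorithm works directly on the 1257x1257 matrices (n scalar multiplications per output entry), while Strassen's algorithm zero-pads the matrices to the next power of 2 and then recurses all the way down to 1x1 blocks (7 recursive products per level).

Matrix multiplication for 1257x1257 matrices:

Strassen's algorithm requires power-of-2 dimensions. Pad 1257x1257 to 2048x2048 (next power of 2).

Standard algorithm: 1257^3 = 1986121593 multiplications
Strassen's algorithm: 7^(log2(2048)) = 7^11 = 1977326743 multiplications
Savings: 1986121593 - 1977326743 = 8794850 multiplications

Standard: 1986121593 multiplications (1257^3). Strassen: 1977326743 multiplications (7^11, after padding to 2048x2048). Strassen reduces 8 recursive multiplications to 7 at each level.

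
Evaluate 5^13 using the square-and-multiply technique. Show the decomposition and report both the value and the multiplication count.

Computing 5^13 by squaring (build up from 5^1; each line after the first costs one multiplication):

5^1 = 5
5^2 = (5^1)^2 = 5^2 = 25
5^3 = 5 * 5^2 = 5 * 25 = 125
5^6 = (5^3)^2 = 125^2 = 15625
5^12 = (5^6)^2 = 15625^2 = 244140625
5^13 = 5 * 5^12 = 5 * 244140625 = 1220703125

Result: 1220703125
Multiplications needed: 5 (5 lines after 5^1)

5^13 = 1220703125. Using exponentiation by squaring, this requires 5 multiplications. The key idea: if the exponent is even, square the half-power; if odd, multiply by the base once.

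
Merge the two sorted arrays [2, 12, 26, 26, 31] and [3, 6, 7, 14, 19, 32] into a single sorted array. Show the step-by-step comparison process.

Merging process:

Compare 2 vs 3: take 2 from left. Merged: [2]
Compare 12 vs 3: take 3 from right. Merged: [2, 3]
Compare 12 vs 6: take 6 from right. Merged: [2, 3, 6]
Compare 12 vs 7: take 7 from right. Merged: [2, 3, 6, 7]
Compare 12 vs 14: take 12 from left. Merged: [2, 3, 6, 7, 12]
Compare 26 vs 14: take 14 from right. Merged: [2, 3, 6, 7, 12, 14]
Compare 26 vs 19: take 19 from right. Merged: [2, 3, 6, 7, 12, 14, 19]
Compare 26 vs 32: take 26 from left. Merged: [2, 3, 6, 7, 12, 14, 19, 26]
Compare 26 vs 32: take 26 from left. Merged: [2, 3, 6, 7, 12, 14, 19, 26, 26]
Compare 31 vs 32: take 31 from left. Merged: [2, 3, 6, 7, 12, 14, 19, 26, 26, 31]
Append remaining from right: [32]. Merged: [2, 3, 6, 7, 12, 14, 19, 26, 26, 31, 32]

Final merged array: [2, 3, 6, 7, 12, 14, 19, 26, 26, 31, 32]
Total comparisons: 10

The merged array is [2, 3, 6, 7, 12, 14, 19, 26, 26, 31, 32], requiring 10 comparisons. The merge step runs in O(n) time where n is the total number of elements.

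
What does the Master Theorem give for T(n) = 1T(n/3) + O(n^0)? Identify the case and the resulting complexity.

Master Theorem for T(n) = 1T(n/3) + O(n^0):

a = 1, b = 3, c = 0
log_b(a) = log_3(1) = 0.0000

Case 2: c = 0 = log_3(1) = 0.0000
T(n) = O(n^0 log n) = O(log n)

For T(n) = 1T(n/3) + O(n^0): log_3(1) = 0.0000. This is Case 2 of the Master Theorem (c = log_b(a), equal work at all levels), giving O(log n).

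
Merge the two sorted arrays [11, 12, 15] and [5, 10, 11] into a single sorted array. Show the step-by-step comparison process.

Merging process:

Compare 11 vs 5: take 5 from right. Merged: [5]
Compare 11 vs 10: take 10 from right. Merged: [5, 10]
Compare 11 vs 11: take 11 from left. Merged: [5, 10, 11]
Compare 12 vs 11: take 11 from right. Merged: [5, 10, 11, 11]
Append remaining from left: [12, 15]. Merged: [5, 10, 11, 11, 12, 15]

Final merged array: [5, 10, 11, 11, 12, 15]
Total comparisons: 4

The merged array is [5, 10, 11, 11, 12, 15], requiring 4 comparisons. The merge step runs in O(n) time where n is the total number of elements.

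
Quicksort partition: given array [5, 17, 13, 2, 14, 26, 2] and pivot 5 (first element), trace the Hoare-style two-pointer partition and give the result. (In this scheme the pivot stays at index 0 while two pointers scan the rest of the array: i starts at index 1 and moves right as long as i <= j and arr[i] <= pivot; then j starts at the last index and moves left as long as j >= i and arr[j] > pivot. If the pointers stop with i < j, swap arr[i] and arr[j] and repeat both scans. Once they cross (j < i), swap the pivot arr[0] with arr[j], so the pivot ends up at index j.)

Hoare-style two-pointer partition with pivot = 5:

Initial array: [5, 17, 13, 2, 14, 26, 2]

Pointers start at i = 1, j = 6.
i stops at index 1 (arr[1]=17 > 5), j stops at index 6 (arr[6]=2 <= 5): swap arr[1] and arr[6], array becomes [5, 2, 13, 2, 14, 26, 17]
i stops at index 2 (arr[2]=13 > 5), j stops at index 3 (arr[3]=2 <= 5): swap arr[2] and arr[3], array becomes [5, 2, 2, 13, 14, 26, 17]
i ends at 3, j ends at 2: the pointers have crossed (j < i), so scanning stops.

Swap pivot arr[0] with arr[2] to place pivot at position 2: [2, 2, 5, 13, 14, 26, 17]
Pivot position: 2

After partitioning with pivot 5, the array becomes [2, 2, 5, 13, 14, 26, 17]. The pivot is placed at index 2. All elements to the left of the pivot are <= 5, and all elements to the right are > 5.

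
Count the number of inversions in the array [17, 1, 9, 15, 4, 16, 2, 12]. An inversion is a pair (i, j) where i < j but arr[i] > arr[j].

Finding inversions in [17, 1, 9, 15, 4, 16, 2, 12]:

(0, 1): arr[0]=17 > arr[1]=1
(0, 2): arr[0]=17 > arr[2]=9
(0, 3): arr[0]=17 > arr[3]=15
(0, 4): arr[0]=17 > arr[4]=4
(0, 5): arr[0]=17 > arr[5]=16
(0, 6): arr[0]=17 > arr[6]=2
(0, 7): arr[0]=17 > arr[7]=12
(2, 4): arr[2]=9 > arr[4]=4
(2, 6): arr[2]=9 > arr[6]=2
(3, 4): arr[3]=15 > arr[4]=4
(3, 6): arr[3]=15 > arr[6]=2
(3, 7): arr[3]=15 > arr[7]=12
(4, 6): arr[4]=4 > arr[6]=2
(5, 6): arr[5]=16 > arr[6]=2
(5, 7): arr[5]=16 > arr[7]=12

Total inversions: 15

The array has 15 inversion(s): (0,1), (0,2), (0,3), (0,4), (0,5), (0,6), (0,7), (2,4), (2,6), (3,4), (3,6), (3,7), (4,6), (5,6), (5,7). Each pair (i,j) satisfies i < j and arr[i] > arr[j].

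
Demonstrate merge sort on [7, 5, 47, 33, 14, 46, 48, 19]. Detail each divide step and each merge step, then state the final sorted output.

Merge sort trace:

Split: [7, 5, 47, 33, 14, 46, 48, 19] -> [7, 5, 47, 33] and [14, 46, 48, 19]
  Split: [7, 5, 47, 33] -> [7, 5] and [47, 33]
    Split: [7, 5] -> [7] and [5]
    Merge: [7] + [5] -> [5, 7]
    Split: [47, 33] -> [47] and [33]
    Merge: [47] + [33] -> [33, 47]
  Merge: [5, 7] + [33, 47] -> [5, 7, 33, 47]
  Split: [14, 46, 48, 19] -> [14, 46] and [48, 19]
    Split: [14, 46] -> [14] and [46]
    Merge: [14] + [46] -> [14, 46]
    Split: [48, 19] -> [48] and [19]
    Merge: [48] + [19] -> [19, 48]
  Merge: [14, 46] + [19, 48] -> [14, 19, 46, 48]
Merge: [5, 7, 33, 47] + [14, 19, 46, 48] -> [5, 7, 14, 19, 33, 46, 47, 48]

Final sorted array: [5, 7, 14, 19, 33, 46, 47, 48]

The merge sort proceeds by recursively splitting the array and merging sorted halves.
After all merges, the sorted array is [5, 7, 14, 19, 33, 46, 47, 48].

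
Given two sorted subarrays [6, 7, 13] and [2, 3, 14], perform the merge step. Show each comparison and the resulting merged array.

Merging process:

Compare 6 vs 2: take 2 from right. Merged: [2]
Compare 6 vs 3: take 3 from right. Merged: [2, 3]
Compare 6 vs 14: take 6 from left. Merged: [2, 3, 6]
Compare 7 vs 14: take 7 from left. Merged: [2, 3, 6, 7]
Compare 13 vs 14: take 13 from left. Merged: [2, 3, 6, 7, 13]
Append remaining from right: [14]. Merged: [2, 3, 6, 7, 13, 14]

Final merged array: [2, 3, 6, 7, 13, 14]
Total comparisons: 5

The merged array is [2, 3, 6, 7, 13, 14], requiring 5 comparisons. The merge step runs in O(n) time where n is the total number of elements.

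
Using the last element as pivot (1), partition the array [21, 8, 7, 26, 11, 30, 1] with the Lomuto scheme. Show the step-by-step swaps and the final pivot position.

Lomuto partition with pivot = 1:

Initial array: [21, 8, 7, 26, 11, 30, 1]

arr[0]=21 > 1: no swap
arr[1]=8 > 1: no swap
arr[2]=7 > 1: no swap
arr[3]=26 > 1: no swap
arr[4]=11 > 1: no swap
arr[5]=30 > 1: no swap

Place pivot at position 0: [1, 8, 7, 26, 11, 30, 21]
Pivot position: 0

After partitioning with pivot 1, the array becomes [1, 8, 7, 26, 11, 30, 21]. The pivot is placed at index 0. All elements to the left of the pivot are <= 1, and all elements to the right are > 1.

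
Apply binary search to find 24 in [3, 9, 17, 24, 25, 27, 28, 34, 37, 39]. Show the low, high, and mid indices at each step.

Binary search for 24 in [3, 9, 17, 24, 25, 27, 28, 34, 37, 39]:

lo=0, hi=9, mid=4, arr[mid]=25 -> 25 > 24, search left half
lo=0, hi=3, mid=1, arr[mid]=9 -> 9 < 24, search right half
lo=2, hi=3, mid=2, arr[mid]=17 -> 17 < 24, search right half
lo=3, hi=3, mid=3, arr[mid]=24 -> Found target at index 3!

Binary search finds 24 at index 3 after 4 comparisons. The search repeatedly halves the search space by comparing with the middle element.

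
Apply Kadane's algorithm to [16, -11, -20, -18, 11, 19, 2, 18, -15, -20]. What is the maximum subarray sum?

Using Kadane's algorithm on [16, -11, -20, -18, 11, 19, 2, 18, -15, -20]:

Scanning through the array:
Position 1 (value -11): max_ending_here = 5, max_so_far = 16
Position 2 (value -20): max_ending_here = -15, max_so_far = 16
Position 3 (value -18): max_ending_here = -18, max_so_far = 16
Position 4 (value 11): max_ending_here = 11, max_so_far = 16
Position 5 (value 19): max_ending_here = 30, max_so_far = 30
Position 6 (value 2): max_ending_here = 32, max_so_far = 32
Position 7 (value 18): max_ending_here = 50, max_so_far = 50
Position 8 (value -15): max_ending_here = 35, max_so_far = 50
Position 9 (value -20): max_ending_here = 15, max_so_far = 50

Maximum subarray: [11, 19, 2, 18]
Maximum sum: 50

The maximum subarray is [11, 19, 2, 18] with sum 50. This subarray runs from index 4 to index 7.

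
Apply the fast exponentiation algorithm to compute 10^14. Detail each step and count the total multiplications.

Computing 10^14 by squaring (build up from 10^1; each line after the first costs one multiplication):

10^1 = 10
10^2 = (10^1)^2 = 10^2 = 100
10^3 = 10 * 10^2 = 10 * 100 = 1000
10^6 = (10^3)^2 = 1000^2 = 1000000
10^7 = 10 * 10^6 = 10 * 1000000 = 10000000
10^14 = (10^7)^2 = 10000000^2 = 100000000000000

Result: 100000000000000
Multiplications needed: 5 (5 lines after 10^1)

10^14 = 100000000000000. Using exponentiation by squaring, this requires 5 multiplications. The key idea: if the exponent is even, square the half-power; if odd, multiply by the base once.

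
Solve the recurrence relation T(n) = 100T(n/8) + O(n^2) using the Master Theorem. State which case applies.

Master Theorem for T(n) = 100T(n/8) + O(n^2):

a = 100, b = 8, c = 2
log_b(a) = log_8(100) = 2.2146

Case 1: c = 2 < log_8(100) = 2.2146
T(n) = O(n^(log_8 100))

For T(n) = 100T(n/8) + O(n^2): log_8(100) = 2.2146. This is Case 1 of the Master Theorem (c < log_b(a), work dominated by leaves), giving O(n^(log_8 100)).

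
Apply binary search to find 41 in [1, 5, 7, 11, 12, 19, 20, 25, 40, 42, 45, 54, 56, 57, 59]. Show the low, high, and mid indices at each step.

Binary search for 41 in [1, 5, 7, 11, 12, 19, 20, 25, 40, 42, 45, 54, 56, 57, 59]:

lo=0, hi=14, mid=7, arr[mid]=25 -> 25 < 41, search right half
lo=8, hi=14, mid=11, arr[mid]=54 -> 54 > 41, search left half
lo=8, hi=10, mid=9, arr[mid]=42 -> 42 > 41, search left half
lo=8, hi=8, mid=8, arr[mid]=40 -> 40 < 41, search right half
lo=9 > hi=8, target 41 not found

Binary search determines that 41 is not in the array after 4 comparisons. The search space was exhausted without finding the target.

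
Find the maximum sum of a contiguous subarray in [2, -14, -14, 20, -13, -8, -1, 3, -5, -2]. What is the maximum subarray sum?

Using Kadane's algorithm on [2, -14, -14, 20, -13, -8, -1, 3, -5, -2]:

Scanning through the array:
Position 1 (value -14): max_ending_here = -12, max_so_far = 2
Position 2 (value -14): max_ending_here = -14, max_so_far = 2
Position 3 (value 20): max_ending_here = 20, max_so_far = 20
Position 4 (value -13): max_ending_here = 7, max_so_far = 20
Position 5 (value -8): max_ending_here = -1, max_so_far = 20
Position 6 (value -1): max_ending_here = -1, max_so_far = 20
Position 7 (value 3): max_ending_here = 3, max_so_far = 20
Position 8 (value -5): max_ending_here = -2, max_so_far = 20
Position 9 (value -2): max_ending_here = -2, max_so_far = 20

Maximum subarray: [20]
Maximum sum: 20

The maximum subarray is [20] with sum 20. This subarray runs from index 3 to index 3.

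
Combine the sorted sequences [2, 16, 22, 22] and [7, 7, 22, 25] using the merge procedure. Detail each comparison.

Merging process:

Compare 2 vs 7: take 2 from left. Merged: [2]
Compare 16 vs 7: take 7 from right. Merged: [2, 7]
Compare 16 vs 7: take 7 from right. Merged: [2, 7, 7]
Compare 16 vs 22: take 16 from left. Merged: [2, 7, 7, 16]
Compare 22 vs 22: take 22 from left. Merged: [2, 7, 7, 16, 22]
Compare 22 vs 22: take 22 from left. Merged: [2, 7, 7, 16, 22, 22]
Append remaining from right: [22, 25]. Merged: [2, 7, 7, 16, 22, 22, 22, 25]

Final merged array: [2, 7, 7, 16, 22, 22, 22, 25]
Total comparisons: 6

The merged array is [2, 7, 7, 16, 22, 22, 22, 25], requiring 6 comparisons. The merge step runs in O(n) time where n is the total number of elements.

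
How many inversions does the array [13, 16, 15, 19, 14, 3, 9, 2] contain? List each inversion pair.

Finding inversions in [13, 16, 15, 19, 14, 3, 9, 2]:

(0, 5): arr[0]=13 > arr[5]=3
(0, 6): arr[0]=13 > arr[6]=9
(0, 7): arr[0]=13 > arr[7]=2
(1, 2): arr[1]=16 > arr[2]=15
(1, 4): arr[1]=16 > arr[4]=14
(1, 5): arr[1]=16 > arr[5]=3
(1, 6): arr[1]=16 > arr[6]=9
(1, 7): arr[1]=16 > arr[7]=2
(2, 4): arr[2]=15 > arr[4]=14
(2, 5): arr[2]=15 > arr[5]=3
(2, 6): arr[2]=15 > arr[6]=9
(2, 7): arr[2]=15 > arr[7]=2
(3, 4): arr[3]=19 > arr[4]=14
(3, 5): arr[3]=19 > arr[5]=3
(3, 6): arr[3]=19 > arr[6]=9
(3, 7): arr[3]=19 > arr[7]=2
(4, 5): arr[4]=14 > arr[5]=3
(4, 6): arr[4]=14 > arr[6]=9
(4, 7): arr[4]=14 > arr[7]=2
(5, 7): arr[5]=3 > arr[7]=2
(6, 7): arr[6]=9 > arr[7]=2

Total inversions: 21

The array has 21 inversion(s): (0,5), (0,6), (0,7), (1,2), (1,4), (1,5), (1,6), (1,7), (2,4), (2,5), (2,6), (2,7), (3,4), (3,5), (3,6), (3,7), (4,5), (4,6), (4,7), (5,7), (6,7). Each pair (i,j) satisfies i < j and arr[i] > arr[j].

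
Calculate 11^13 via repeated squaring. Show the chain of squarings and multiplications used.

Computing 11^13 by squaring (build up from 11^1; each line after the first costs one multiplication):

11^1 = 11
11^2 = (11^1)^2 = 11^2 = 121
11^3 = 11 * 11^2 = 11 * 121 = 1331
11^6 = (11^3)^2 = 1331^2 = 1771561
11^12 = (11^6)^2 = 1771561^2 = 3138428376721
11^13 = 11 * 11^12 = 11 * 3138428376721 = 34522712143931

Result: 34522712143931
Multiplications needed: 5 (5 lines after 11^1)

11^13 = 34522712143931. Using exponentiation by squaring, this requires 5 multiplications. The key idea: if the exponent is even, square the half-power; if odd, multiply by the base once.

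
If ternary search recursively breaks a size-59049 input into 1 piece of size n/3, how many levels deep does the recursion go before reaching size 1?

For divide and conquer with division factor 3:

Problem sizes at each level:
Level 0: 59049
Level 1: 19683
Level 2: 6561
Level 3: 2187
Level 4: 729
Level 5: 243
Level 6: 81
Level 7: 27
Level 8: 9
Level 9: 3
Level 10: 1

The root is level 0 and the size-1 base case is level 10 (the tree spans levels 0 through 10, i.e. 11 levels counting the root), so the depth is the number of divisions: log_3(59049) = 10

The recursion tree depth is log_3(59049) = 10. At each level, the problem size is divided by 3, so it takes 10 divisions to reduce to a base case of size 1. The algorithm makes 1 recursive call at each level.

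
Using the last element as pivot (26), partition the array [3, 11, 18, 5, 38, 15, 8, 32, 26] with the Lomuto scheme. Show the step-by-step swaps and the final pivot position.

Lomuto partition with pivot = 26:

Initial array: [3, 11, 18, 5, 38, 15, 8, 32, 26]

arr[0]=3 <= 26: swap with position 0, array becomes [3, 11, 18, 5, 38, 15, 8, 32, 26]
arr[1]=11 <= 26: swap with position 1, array becomes [3, 11, 18, 5, 38, 15, 8, 32, 26]
arr[2]=18 <= 26: swap with position 2, array becomes [3, 11, 18, 5, 38, 15, 8, 32, 26]
arr[3]=5 <= 26: swap with position 3, array becomes [3, 11, 18, 5, 38, 15, 8, 32, 26]
arr[4]=38 > 26: no swap
arr[5]=15 <= 26: swap with position 4, array becomes [3, 11, 18, 5, 15, 38, 8, 32, 26]
arr[6]=8 <= 26: swap with position 5, array becomes [3, 11, 18, 5, 15, 8, 38, 32, 26]
arr[7]=32 > 26: no swap

Place pivot at position 6: [3, 11, 18, 5, 15, 8, 26, 32, 38]
Pivot position: 6

After partitioning with pivot 26, the array becomes [3, 11, 18, 5, 15, 8, 26, 32, 38]. The pivot is placed at index 6. All elements to the left of the pivot are <= 26, and all elements to the right are > 26.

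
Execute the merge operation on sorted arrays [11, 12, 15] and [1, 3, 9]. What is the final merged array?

Merging process:

Compare 11 vs 1: take 1 from right. Merged: [1]
Compare 11 vs 3: take 3 from right. Merged: [1, 3]
Compare 11 vs 9: take 9 from right. Merged: [1, 3, 9]
Append remaining from left: [11, 12, 15]. Merged: [1, 3, 9, 11, 12, 15]

Final merged array: [1, 3, 9, 11, 12, 15]
Total comparisons: 3

The merged array is [1, 3, 9, 11, 12, 15], requiring 3 comparisons. The merge step runs in O(n) time where n is the total number of elements.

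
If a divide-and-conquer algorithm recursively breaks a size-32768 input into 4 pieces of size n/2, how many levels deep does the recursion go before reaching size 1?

For divide and conquer with division factor 2:

Problem sizes at each level:
Level 0: 32768
Level 1: 16384
Level 2: 8192
Level 3: 4096
Level 4: 2048
Level 5: 1024
Level 6: 512
Level 7: 256
Level 8: 128
Level 9: 64
Level 10: 32
Level 11: 16
Level 12: 8
Level 13: 4
Level 14: 2
Level 15: 1

The root is level 0 and the size-1 base case is level 15 (the tree spans levels 0 through 15, i.e. 16 levels counting the root), so the depth is the number of divisions: log_2(32768) = 15

The recursion tree depth is log_2(32768) = 15. At each level, the problem size is divided by 2, so it takes 15 divisions to reduce to a base case of size 1. The algorithm makes 4 recursive calls at each level.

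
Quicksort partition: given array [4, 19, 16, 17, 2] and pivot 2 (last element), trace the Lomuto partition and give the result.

Lomuto partition with pivot = 2:

Initial array: [4, 19, 16, 17, 2]

arr[0]=4 > 2: no swap
arr[1]=19 > 2: no swap
arr[2]=16 > 2: no swap
arr[3]=17 > 2: no swap

Place pivot at position 0: [2, 19, 16, 17, 4]
Pivot position: 0

After partitioning with pivot 2, the array becomes [2, 19, 16, 17, 4]. The pivot is placed at index 0. All elements to the left of the pivot are <= 2, and all elements to the right are > 2.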